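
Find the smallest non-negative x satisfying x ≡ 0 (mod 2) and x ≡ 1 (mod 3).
M = 2 × 3 = 6. M₁ = 3, y₁ ≡ 1 (mod 2). M₂ = 2, y₂ ≡ 2 (mod 3). x = 0×3×1 + 1×2×2 ≡ 4 (mod 6)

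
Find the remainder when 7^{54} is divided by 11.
By Fermat: 7^{10} ≡ 1 (mod 11). 54 = 5×10 + 4. So 7^{54} ≡ 7^{4} ≡ 3 (mod 11)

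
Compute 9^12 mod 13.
Using Fermat: 9^{12} ≡ 1 mod 13. 12 ≡ 0 mod 12. So 9^{12} ≡ 9^{0} ≡ 1 mod 13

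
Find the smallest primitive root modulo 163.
g = 2. Powers: [2, 4, 8, 16, 32, 64, 128, 93, 23, ...] generates all 162 non-zero residues.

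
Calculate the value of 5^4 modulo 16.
5^{4} = 625 ≡ 1 (mod 16)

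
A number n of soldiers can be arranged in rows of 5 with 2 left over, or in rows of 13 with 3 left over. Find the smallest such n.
M = 5 × 13 = 65. M₁ = 13, y₁ ≡ 2 (mod 5). M₂ = 5, y₂ ≡ 8 (mod 13). n = 2×13×2 + 3×5×8 ≡ 42 (mod 65)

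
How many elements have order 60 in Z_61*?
There are φ(61-1) = φ(60) = 16 primitive roots modulo 61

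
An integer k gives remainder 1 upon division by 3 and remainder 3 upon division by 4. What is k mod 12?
M = 3 × 4 = 12. M₁ = 4, y₁ ≡ 1 mod 3. M₂ = 3, y₂ ≡ 3 mod 4. k = 1×4×1 + 3×3×3 ≡ 7 mod 12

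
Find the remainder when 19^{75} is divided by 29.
By Fermat: 19^{28} ≡ 1 mod 29. 75 = 2×28 + 19. So 19^{75} ≡ 19^{19} ≡ 8 mod 29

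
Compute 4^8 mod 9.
By repeated squaring (mod 9): 4^{1}≡4, 4^{2}≡7, 4^{4}≡4, 4^{8}≡7. So 4^{8} ≡ 7 (mod 9)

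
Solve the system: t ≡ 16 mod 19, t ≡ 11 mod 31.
M = 19 × 31 = 589. M₁ = 31, y₁ ≡ 8 mod 19. M₂ = 19, y₂ ≡ 18 mod 31. t = 16×31×8 + 11×19×18 ≡ 73 mod 589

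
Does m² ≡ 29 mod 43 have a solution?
By Euler's criterion: 29^{21} ≡ 42 mod 43. Since this equals -1 (≡ 42), 29 is not a QR.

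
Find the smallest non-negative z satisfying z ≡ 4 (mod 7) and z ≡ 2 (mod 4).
M = 7 × 4 = 28. M₁ = 4, y₁ ≡ 2 (mod 7). M₂ = 7, y₂ ≡ 3 (mod 4). z = 4×4×2 + 2×7×3 ≡ 18 (mod 28)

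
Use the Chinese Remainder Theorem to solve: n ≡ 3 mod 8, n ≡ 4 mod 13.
M = 8 × 13 = 104. M₁ = 13, y₁ ≡ 5 mod 8. M₂ = 8, y₂ ≡ 5 mod 13. n = 3×13×5 + 4×8×5 ≡ 43 mod 104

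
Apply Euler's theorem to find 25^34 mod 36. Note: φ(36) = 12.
By Euler: 25^{12} ≡ 1 mod 36 since gcd(25, 36) = 1. 34 = 2×12 + 10. So 25^{34} ≡ 25^{10} ≡ 25 mod 36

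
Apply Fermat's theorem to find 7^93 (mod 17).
By Fermat: 7^{16} ≡ 1 (mod 17). 93 = 5×16 + 13. So 7^{93} ≡ 7^{13} ≡ 6 (mod 17)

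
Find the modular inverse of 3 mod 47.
Since 47 is prime, by Fermat 3^(-1) ≡ 3^{45} ≡ 16 (mod 47). Verify: 3 × 16 = 48 ≡ 1 (mod 47)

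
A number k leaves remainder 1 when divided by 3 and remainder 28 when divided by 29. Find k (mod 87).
M = 3 × 29 = 87. M₁ = 29, y₁ ≡ 2 (mod 3). M₂ = 3, y₂ ≡ 10 (mod 29). k = 1×29×2 + 28×3×10 ≡ 28 (mod 87)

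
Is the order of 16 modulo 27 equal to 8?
Powers of 16 mod 27: 16^1≡16, 16^2≡13, 16^3≡19, 16^4≡7, 16^5≡4, 16^6≡10, 16^7≡25, 16^8≡22, 16^9≡1. 16^8≡22≢1, so ord ≠ 8. No, the actual order is 9.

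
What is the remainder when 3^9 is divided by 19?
By repeated squaring mod 19: 3^{1}≡3, 3^{2}≡9, 3^{4}≡5, 3^{8}≡6. Then 3^{9} = 3^{8+1} ≡ 6 × 3 ≡ 18 mod 19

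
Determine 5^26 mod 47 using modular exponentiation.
By repeated squaring mod 47: 5^{1}≡5, 5^{2}≡25, 5^{4}≡14, 5^{8}≡8, 5^{16}≡17. Then 5^{26} = 5^{16+8+2} ≡ 17 × 8 × 25 ≡ 16 mod 47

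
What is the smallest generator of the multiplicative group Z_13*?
g = 2. For each prime q|12: 2^{6}≡12, 2^{4}≡3, none ≡ 1, so ord_13(2) = 12 and 2 is a primitive root.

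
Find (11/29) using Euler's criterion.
(11/29) = 11^{14} mod 29 = -1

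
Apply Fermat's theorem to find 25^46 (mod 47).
By Fermat's Little Theorem, 25^{46} ≡ 1 (mod 47) since 47 is prime and gcd(25, 47) = 1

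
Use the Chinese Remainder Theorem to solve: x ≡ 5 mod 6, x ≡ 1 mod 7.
M = 6 × 7 = 42. M₁ = 7, y₁ ≡ 1 mod 6. M₂ = 6, y₂ ≡ 6 mod 7. x = 5×7×1 + 1×6×6 ≡ 29 mod 42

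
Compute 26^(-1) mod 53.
Since 53 is prime, by Fermat 26^(-1) ≡ 26^{51} ≡ 51 mod 53. Verify: 26 × 51 = 1326 ≡ 1 mod 53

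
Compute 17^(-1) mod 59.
Since 59 is prime, by Fermat 17^(-1) ≡ 17^{57} ≡ 7 mod 59. Verify: 17 × 7 = 119 ≡ 1 mod 59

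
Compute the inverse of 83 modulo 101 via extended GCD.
Extended GCD: 83(28) + 101(-23) = 1. So 83^(-1) ≡ 28 mod 101. Verify: 83 × 28 = 2324 ≡ 1 mod 101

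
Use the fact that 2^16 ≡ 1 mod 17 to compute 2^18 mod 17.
By Fermat: 2^{16} ≡ 1 mod 17. So 2^{18} = 2^{16} · 2^{2} ≡ 2^{2} ≡ 4 mod 17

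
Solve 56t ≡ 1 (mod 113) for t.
Since 113 is prime, by Fermat 56^(-1) ≡ 56^{111} ≡ 111 (mod 113). Verify: 56 × 111 = 6216 ≡ 1 (mod 113)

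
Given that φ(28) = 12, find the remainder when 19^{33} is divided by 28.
By Euler: 19^{12} ≡ 1 (mod 28) since gcd(19, 28) = 1. 33 = 2×12 + 9. So 19^{33} ≡ 19^{9} ≡ 27 (mod 28)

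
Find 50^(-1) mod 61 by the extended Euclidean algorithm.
Extended GCD: 50(11) + 61(-9) = 1. So 50^(-1) ≡ 11 mod 61. Verify: 50 × 11 = 550 ≡ 1 mod 61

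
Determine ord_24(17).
Powers of 17 mod 24: 17^1≡17, 17^2≡1. So the order of 17 is 2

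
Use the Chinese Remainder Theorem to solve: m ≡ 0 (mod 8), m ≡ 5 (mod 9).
M = 8 × 9 = 72. M₁ = 9, y₁ ≡ 1 (mod 8). M₂ = 8, y₂ ≡ 8 (mod 9). m = 0×9×1 + 5×8×8 ≡ 32 (mod 72)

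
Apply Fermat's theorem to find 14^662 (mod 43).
By Fermat: 14^{42} ≡ 1 (mod 43). 662 ≡ 32 (mod 42). So 14^{662} ≡ 14^{32} ≡ 10 (mod 43)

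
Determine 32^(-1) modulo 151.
Since 151 is prime, by Fermat 32^(-1) ≡ 32^{149} ≡ 118 (mod 151). Verify: 32 × 118 = 3776 ≡ 1 (mod 151)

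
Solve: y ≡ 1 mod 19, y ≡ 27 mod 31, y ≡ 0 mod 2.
M = 19 × 31 × 2 = 1178. M₁ = 62, y₁ ≡ 4 mod 19. M₂ = 38, y₂ ≡ 9 mod 31. M₃ = 589, y₃ ≡ 1 mod 2. y = 1×62×4 + 27×38×9 + 0×589×1 ≡ 58 mod 1178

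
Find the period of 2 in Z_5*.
Powers of 2 mod 5: 2^1≡2, 2^2≡4, 2^3≡3, 2^4≡1. Order = 4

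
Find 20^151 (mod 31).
Using Fermat: 20^{30} ≡ 1 (mod 31). 151 ≡ 1 (mod 30). So 20^{151} ≡ 20^{1} ≡ 20 (mod 31)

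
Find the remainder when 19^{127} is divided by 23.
By Fermat: 19^{22} ≡ 1 (mod 23). 127 = 5×22 + 17. So 19^{127} ≡ 19^{17} ≡ 21 (mod 23)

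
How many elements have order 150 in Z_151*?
There are φ(151-1) = φ(150) = 40 primitive roots modulo 151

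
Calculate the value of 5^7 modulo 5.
By repeated squaring mod 5: 5^{1}≡0, 5^{2}≡0, 5^{4}≡0. Then 5^{7} = 5^{4+2+1} ≡ 0 × 0 × 0 ≡ 0 mod 5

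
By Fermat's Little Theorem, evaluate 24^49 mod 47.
By Fermat: 24^{46} ≡ 1 mod 47. So 24^{49} = 24^{46} · 24^{3} ≡ 24^{3} ≡ 6 mod 47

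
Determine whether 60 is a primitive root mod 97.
ord_97(60) divides 96. For each prime q|96: 60^{48}≡96, 60^{32}≡35, none ≡ 1. So 60 has order 96 and is a primitive root mod 97.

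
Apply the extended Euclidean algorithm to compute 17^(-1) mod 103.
Extended GCD: 17(-6) + 103(1) = 1. So 17^(-1) ≡ -6 ≡ 97 (mod 103). Verify: 17 × 97 = 1649 ≡ 1 (mod 103)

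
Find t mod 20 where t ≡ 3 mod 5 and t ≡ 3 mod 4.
M = 5 × 4 = 20. M₁ = 4, y₁ ≡ 4 mod 5. M₂ = 5, y₂ ≡ 1 mod 4. t = 3×4×4 + 3×5×1 ≡ 3 mod 20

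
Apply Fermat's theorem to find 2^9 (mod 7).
By Fermat: 2^{6} ≡ 1 (mod 7). So 2^{9} = 2^{6} · 2^{3} ≡ 2^{3} ≡ 1 (mod 7)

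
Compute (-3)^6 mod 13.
By repeated squaring (mod 13): (-3)^{1}≡10, (-3)^{2}≡9, (-3)^{4}≡3. Then (-3)^{6} = (-3)^{4+2} ≡ 3 × 9 ≡ 1 (mod 13)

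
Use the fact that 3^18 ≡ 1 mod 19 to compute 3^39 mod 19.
By Fermat: 3^{18} ≡ 1 mod 19. 39 = 2×18 + 3. So 3^{39} ≡ 3^{3} ≡ 8 mod 19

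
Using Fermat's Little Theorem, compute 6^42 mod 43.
By Fermat's Little Theorem, 6^{42} ≡ 1 (mod 43) since 43 is prime and gcd(6, 43) = 1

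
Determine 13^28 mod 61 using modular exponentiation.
By repeated squaring (mod 61): 13^{1}≡13, 13^{2}≡47, 13^{4}≡13, 13^{8}≡47, 13^{16}≡13. Then 13^{28} = 13^{16+8+4} ≡ 13 × 47 × 13 ≡ 13 (mod 61)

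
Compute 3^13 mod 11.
Using Fermat: 3^{10} ≡ 1 mod 11. 13 ≡ 3 mod 10. So 3^{13} ≡ 3^{3} ≡ 5 mod 11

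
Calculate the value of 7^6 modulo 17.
By repeated squaring mod 17: 7^{1}≡7, 7^{2}≡15, 7^{4}≡4. Then 7^{6} = 7^{4+2} ≡ 4 × 15 ≡ 9 mod 17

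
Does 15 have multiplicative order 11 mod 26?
Powers of 15 mod 26: 15^1≡15, 15^2≡17, 15^3≡21, 15^4≡3, 15^5≡19, 15^6≡25, 15^7≡11, 15^8≡9, 15^9≡5, 15^10≡23, 15^11≡7, 15^12≡1. 15^11≡7≢1, so ord ≠ 11. No, the actual order is 12.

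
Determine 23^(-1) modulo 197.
Since 197 is prime, by Fermat 23^(-1) ≡ 23^{195} ≡ 60 (mod 197). Verify: 23 × 60 = 1380 ≡ 1 (mod 197)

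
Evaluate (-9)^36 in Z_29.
Using Fermat: (-9)^{28} ≡ 1 (mod 29). 36 ≡ 8 (mod 28). So (-9)^{36} ≡ (-9)^{8} ≡ 20 (mod 29)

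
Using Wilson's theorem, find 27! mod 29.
(28)! = (27)! × (28) ≡ -1 mod 29. So (27)! ≡ -1 × (28)^(-1) ≡ (-1)×(-1) = 1 mod 29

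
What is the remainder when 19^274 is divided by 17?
Using Fermat: 19^{16} ≡ 1 (mod 17). 274 ≡ 2 (mod 16). So 19^{274} ≡ 19^{2} ≡ 4 (mod 17)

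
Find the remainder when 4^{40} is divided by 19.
By Fermat: 4^{18} ≡ 1 (mod 19). 40 = 2×18 + 4. So 4^{40} ≡ 4^{4} ≡ 9 (mod 19)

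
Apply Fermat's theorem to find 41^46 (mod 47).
By Fermat's Little Theorem, 41^{46} ≡ 1 (mod 47) since 47 is prime and gcd(41, 47) = 1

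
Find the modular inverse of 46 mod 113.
Since 113 is prime, by Fermat 46^(-1) ≡ 46^{111} ≡ 86 mod 113. Verify: 46 × 86 = 3956 ≡ 1 mod 113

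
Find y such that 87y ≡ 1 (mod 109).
Since 109 is prime, by Fermat 87^(-1) ≡ 87^{107} ≡ 104 (mod 109). Verify: 87 × 104 = 9048 ≡ 1 (mod 109)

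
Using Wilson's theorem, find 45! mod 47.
(46)! = (45)! × (46) ≡ -1 mod 47. So (45)! ≡ -1 × (46)^(-1) ≡ (-1)×(-1) = 1 mod 47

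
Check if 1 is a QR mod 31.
By Euler's criterion: 1^{15} ≡ 1 mod 31. Since this equals 1, 1 is a QR.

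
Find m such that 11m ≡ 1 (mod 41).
Since 41 is prime, by Fermat 11^(-1) ≡ 11^{39} ≡ 15 (mod 41). Verify: 11 × 15 = 165 ≡ 1 (mod 41)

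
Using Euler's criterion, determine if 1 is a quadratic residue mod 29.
By Euler's criterion: 1^{14} ≡ 1 (mod 29). Since this equals 1, 1 is a QR.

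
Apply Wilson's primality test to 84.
(83)! mod 84 = 0. Since 0 ≢ -1 (mod 84), 84 is not prime.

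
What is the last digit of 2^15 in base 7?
Using Fermat: 2^{6} ≡ 1 mod 7. 15 ≡ 3 mod 6. So 2^{15} ≡ 2^{3} ≡ 1 mod 7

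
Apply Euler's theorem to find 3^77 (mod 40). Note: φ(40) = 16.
By Euler: 3^{16} ≡ 1 (mod 40) since gcd(3, 40) = 1. 77 = 4×16 + 13. So 3^{77} ≡ 3^{13} ≡ 3 (mod 40)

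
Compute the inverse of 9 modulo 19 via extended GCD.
Extended GCD: 9(-2) + 19(1) = 1. So 9^(-1) ≡ -2 ≡ 17 (mod 19). Verify: 9 × 17 = 153 ≡ 1 (mod 19)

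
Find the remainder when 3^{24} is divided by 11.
By Fermat: 3^{10} ≡ 1 (mod 11). 24 = 2×10 + 4. So 3^{24} ≡ 3^{4} ≡ 4 (mod 11)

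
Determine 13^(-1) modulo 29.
Since 29 is prime, by Fermat 13^(-1) ≡ 13^{27} ≡ 9 mod 29. Verify: 13 × 9 = 117 ≡ 1 mod 29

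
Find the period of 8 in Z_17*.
Powers of 8 mod 17: 8^1≡8, 8^2≡13, 8^3≡2, 8^4≡16, 8^5≡9, 8^6≡4, 8^7≡15, 8^8≡1. So the order of 8 is 8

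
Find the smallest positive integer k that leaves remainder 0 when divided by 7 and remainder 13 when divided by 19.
M = 7 × 19 = 133. M₁ = 19, y₁ ≡ 3 mod 7. M₂ = 7, y₂ ≡ 11 mod 19. k = 0×19×3 + 13×7×11 ≡ 70 mod 133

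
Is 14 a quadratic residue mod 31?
By Euler's criterion: 14^{15} ≡ 1 mod 31. Since this equals 1, 14 is a QR.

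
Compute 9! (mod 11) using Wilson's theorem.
(10)! = (9)! × (10) ≡ -1 (mod 11). So (9)! ≡ -1 × (10)^(-1) ≡ (-1)×(-1) = 1 (mod 11)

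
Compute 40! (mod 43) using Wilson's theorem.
(42)! = (40)! × (41) × (42) ≡ -1 (mod 43). So (40)! ≡ -1 × [(42)(41)]^(-1) ≡ 21 (mod 43)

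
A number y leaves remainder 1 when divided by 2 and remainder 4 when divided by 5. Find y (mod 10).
M = 2 × 5 = 10. M₁ = 5, y₁ ≡ 1 (mod 2). M₂ = 2, y₂ ≡ 3 (mod 5). y = 1×5×1 + 4×2×3 ≡ 9 (mod 10)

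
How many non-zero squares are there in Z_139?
For prime 139, there are (p-1)/2 = (139-1)/2 = 69 quadratic residues (excluding 0).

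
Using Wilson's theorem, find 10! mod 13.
(12)! = (10)! × (11) × (12) ≡ -1 mod 13. So (10)! ≡ -1 × [(12)(11)]^(-1) ≡ 6 mod 13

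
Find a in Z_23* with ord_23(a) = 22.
5 has order 22 mod 23 since 5^{22} ≡ 1 mod 23 and no smaller power works.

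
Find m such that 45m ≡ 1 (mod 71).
Since 71 is prime, by Fermat 45^(-1) ≡ 45^{69} ≡ 30 (mod 71). Verify: 45 × 30 = 1350 ≡ 1 (mod 71)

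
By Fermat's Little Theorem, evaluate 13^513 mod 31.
By Fermat: 13^{30} ≡ 1 (mod 31). 513 ≡ 3 (mod 30). So 13^{513} ≡ 13^{3} ≡ 27 (mod 31)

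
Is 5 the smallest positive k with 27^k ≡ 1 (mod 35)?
Powers of 27 mod 35: 27^1≡27, 27^2≡29, 27^3≡13, 27^4≡1. Already 27^4≡1, so the order is 4 < 5. No, the actual order is 4.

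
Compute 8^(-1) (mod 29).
Since 29 is prime, by Fermat 8^(-1) ≡ 8^{27} ≡ 11 (mod 29). Verify: 8 × 11 = 88 ≡ 1 (mod 29)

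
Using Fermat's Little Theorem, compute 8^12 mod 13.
By Fermat's Little Theorem, 8^{12} ≡ 1 mod 13 since 13 is prime and gcd(8, 13) = 1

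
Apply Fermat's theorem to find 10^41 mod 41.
By Fermat: 10^{40} ≡ 1 mod 41. So 10^{41} = 10^{40} · 10^{1} ≡ 10^{1} ≡ 10 mod 41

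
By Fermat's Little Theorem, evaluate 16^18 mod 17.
By Fermat: 16^{16} ≡ 1 mod 17. So 16^{18} = 16^{16} · 16^{2} ≡ 16^{2} ≡ 1 mod 17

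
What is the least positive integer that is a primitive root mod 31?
g = 3. For each prime q|30: 3^{15}≡30, 3^{10}≡25, 3^{6}≡16, none ≡ 1, so ord_31(3) = 30 and 3 is a primitive root.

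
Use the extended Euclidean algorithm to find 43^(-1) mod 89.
Extended GCD: 43(29) + 89(-14) = 1. So 43^(-1) ≡ 29 mod 89. Verify: 43 × 29 = 1247 ≡ 1 mod 89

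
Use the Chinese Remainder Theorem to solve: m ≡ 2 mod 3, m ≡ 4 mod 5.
M = 3 × 5 = 15. M₁ = 5, y₁ ≡ 2 mod 3. M₂ = 3, y₂ ≡ 2 mod 5. m = 2×5×2 + 4×3×2 ≡ 14 mod 15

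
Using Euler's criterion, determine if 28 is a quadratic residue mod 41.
By Euler's criterion: 28^{20} ≡ 40 mod 41. Since this equals -1 (≡ 40), 28 is not a QR.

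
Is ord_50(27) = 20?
Powers of 27 mod 50: 27^1≡27, 27^2≡29, 27^3≡33, 27^4≡41, 27^5≡7, 27^6≡39, 27^7≡3, 27^8≡31, 27^9≡37, 27^10≡49, 27^11≡23, 27^12≡21, 27^13≡17, 27^14≡9, 27^15≡43, 27^16≡11, 27^17≡47, 27^18≡19, 27^19≡13, 27^20≡1. First k with 27^k≡1 is k=20. Yes, ord_50(27) = 20.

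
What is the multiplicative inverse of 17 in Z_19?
Since 19 is prime, by Fermat 17^(-1) ≡ 17^{17} ≡ 9 mod 19. Verify: 17 × 9 = 153 ≡ 1 mod 19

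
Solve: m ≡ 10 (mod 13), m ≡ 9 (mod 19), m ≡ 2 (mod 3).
M = 13 × 19 × 3 = 741. M₁ = 57, y₁ ≡ 8 (mod 13). M₂ = 39, y₂ ≡ 1 (mod 19). M₃ = 247, y₃ ≡ 1 (mod 3). m = 10×57×8 + 9×39×1 + 2×247×1 ≡ 218 (mod 741)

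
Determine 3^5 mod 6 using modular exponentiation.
By repeated squaring mod 6: 3^{1}≡3, 3^{2}≡3, 3^{4}≡3. Then 3^{5} = 3^{4+1} ≡ 3 × 3 ≡ 3 mod 6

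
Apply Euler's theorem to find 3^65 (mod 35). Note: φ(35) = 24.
By Euler: 3^{24} ≡ 1 (mod 35) since gcd(3, 35) = 1. 65 = 2×24 + 17. So 3^{65} ≡ 3^{17} ≡ 33 (mod 35)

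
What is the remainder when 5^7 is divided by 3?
Using Fermat: 5^{2} ≡ 1 (mod 3). 7 ≡ 1 (mod 2). So 5^{7} ≡ 5^{1} ≡ 2 (mod 3)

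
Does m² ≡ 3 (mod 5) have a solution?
By Euler's criterion: 3^{2} ≡ 4 (mod 5). Since this equals -1 (≡ 4), 3 is not a QR.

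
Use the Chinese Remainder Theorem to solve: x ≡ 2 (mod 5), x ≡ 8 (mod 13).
M = 5 × 13 = 65. M₁ = 13, y₁ ≡ 2 (mod 5). M₂ = 5, y₂ ≡ 8 (mod 13). x = 2×13×2 + 8×5×8 ≡ 47 (mod 65)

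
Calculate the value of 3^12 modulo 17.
By repeated squaring (mod 17): 3^{1}≡3, 3^{2}≡9, 3^{4}≡13, 3^{8}≡16. Then 3^{12} = 3^{8+4} ≡ 16 × 13 ≡ 4 (mod 17)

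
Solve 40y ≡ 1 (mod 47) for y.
Since 47 is prime, by Fermat 40^(-1) ≡ 40^{45} ≡ 20 (mod 47). Verify: 40 × 20 = 800 ≡ 1 (mod 47)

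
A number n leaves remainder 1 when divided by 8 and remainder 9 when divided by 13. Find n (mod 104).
M = 8 × 13 = 104. M₁ = 13, y₁ ≡ 5 (mod 8). M₂ = 8, y₂ ≡ 5 (mod 13). n = 1×13×5 + 9×8×5 ≡ 9 (mod 104)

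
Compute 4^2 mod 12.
4^{2} = 16 ≡ 4 mod 12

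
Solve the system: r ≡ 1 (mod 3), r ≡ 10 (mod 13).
M = 3 × 13 = 39. M₁ = 13, y₁ ≡ 1 (mod 3). M₂ = 3, y₂ ≡ 9 (mod 13). r = 1×13×1 + 10×3×9 ≡ 10 (mod 39)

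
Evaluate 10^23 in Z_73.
By repeated squaring (mod 73): 10^{1}≡10, 10^{2}≡27, 10^{4}≡72, 10^{8}≡1, 10^{16}≡1. Then 10^{23} = 10^{16+4+2+1} ≡ 1 × 72 × 27 × 10 ≡ 22 (mod 73)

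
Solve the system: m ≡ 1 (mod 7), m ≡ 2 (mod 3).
M = 7 × 3 = 21. M₁ = 3, y₁ ≡ 5 (mod 7). M₂ = 7, y₂ ≡ 1 (mod 3). m = 1×3×5 + 2×7×1 ≡ 8 (mod 21)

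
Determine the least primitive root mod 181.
g = 2. Powers: [2, 4, 8, 16, 32, 64, 128, 75, 150, 119, ...] generates all 180 non-zero residues.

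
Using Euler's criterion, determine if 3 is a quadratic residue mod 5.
By Euler's criterion: 3^{2} ≡ 4 (mod 5). Since this equals -1 (≡ 4), 3 is not a QR.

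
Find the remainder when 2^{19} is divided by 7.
By Fermat: 2^{6} ≡ 1 (mod 7). 19 = 3×6 + 1. So 2^{19} ≡ 2^{1} ≡ 2 (mod 7)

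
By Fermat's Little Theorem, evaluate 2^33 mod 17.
By Fermat: 2^{16} ≡ 1 mod 17. 33 = 2×16 + 1. So 2^{33} ≡ 2^{1} ≡ 2 mod 17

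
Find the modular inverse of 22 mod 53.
Since 53 is prime, by Fermat 22^(-1) ≡ 22^{51} ≡ 41 mod 53. Verify: 22 × 41 = 902 ≡ 1 mod 53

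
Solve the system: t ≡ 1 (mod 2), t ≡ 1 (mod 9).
M = 2 × 9 = 18. M₁ = 9, y₁ ≡ 1 (mod 2). M₂ = 2, y₂ ≡ 5 (mod 9). t = 1×9×1 + 1×2×5 ≡ 1 (mod 18)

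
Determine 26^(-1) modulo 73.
Since 73 is prime, by Fermat 26^(-1) ≡ 26^{71} ≡ 59 mod 73. Verify: 26 × 59 = 1534 ≡ 1 mod 73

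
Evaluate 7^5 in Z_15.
By repeated squaring (mod 15): 7^{1}≡7, 7^{2}≡4, 7^{4}≡1. Then 7^{5} = 7^{4+1} ≡ 1 × 7 ≡ 7 (mod 15)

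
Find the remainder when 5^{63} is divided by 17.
By Fermat: 5^{16} ≡ 1 (mod 17). 63 = 3×16 + 15. So 5^{63} ≡ 5^{15} ≡ 7 (mod 17)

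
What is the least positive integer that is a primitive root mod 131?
g = 2. For each prime q|130: 2^{65}≡130, 2^{26}≡53, 2^{10}≡107, none ≡ 1, so ord_131(2) = 130 and 2 is a primitive root.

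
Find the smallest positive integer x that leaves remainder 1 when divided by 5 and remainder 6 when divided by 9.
M = 5 × 9 = 45. M₁ = 9, y₁ ≡ 4 (mod 5). M₂ = 5, y₂ ≡ 2 (mod 9). x = 1×9×4 + 6×5×2 ≡ 6 (mod 45)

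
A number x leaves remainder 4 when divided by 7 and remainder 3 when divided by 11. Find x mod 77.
M = 7 × 11 = 77. M₁ = 11, y₁ ≡ 2 mod 7. M₂ = 7, y₂ ≡ 8 mod 11. x = 4×11×2 + 3×7×8 ≡ 25 mod 77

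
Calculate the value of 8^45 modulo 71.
By repeated squaring (mod 71): 8^{1}≡8, 8^{2}≡64, 8^{4}≡49, 8^{8}≡58, 8^{16}≡27, 8^{32}≡19. Then 8^{45} = 8^{32+8+4+1} ≡ 19 × 58 × 49 × 8 ≡ 20 (mod 71)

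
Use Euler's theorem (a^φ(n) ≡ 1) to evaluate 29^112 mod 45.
By Euler: 29^{24} ≡ 1 mod 45 since gcd(29, 45) = 1. 112 = 4×24 + 16. So 29^{112} ≡ 29^{16} ≡ 16 mod 45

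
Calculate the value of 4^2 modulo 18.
4^{2} = 16 ≡ 16 (mod 18)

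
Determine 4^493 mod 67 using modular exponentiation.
Using Fermat: 4^{66} ≡ 1 (mod 67). 493 ≡ 31 (mod 66). So 4^{493} ≡ 4^{31} ≡ 21 (mod 67)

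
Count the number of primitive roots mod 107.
Number of primitive roots mod 107 = φ(p-1) = φ(106) = 52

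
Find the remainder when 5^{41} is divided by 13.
By Fermat: 5^{12} ≡ 1 mod 13. 41 = 3×12 + 5. So 5^{41} ≡ 5^{5} ≡ 5 mod 13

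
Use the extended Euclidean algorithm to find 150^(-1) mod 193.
Extended GCD: 150(-9) + 193(7) = 1. So 150^(-1) ≡ -9 ≡ 184 mod 193. Verify: 150 × 184 = 27600 ≡ 1 mod 193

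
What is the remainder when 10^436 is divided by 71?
Using Fermat: 10^{70} ≡ 1 mod 71. 436 ≡ 16 mod 70. So 10^{436} ≡ 10^{16} ≡ 15 mod 71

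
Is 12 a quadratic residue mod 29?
By Euler's criterion: 12^{14} ≡ 28 (mod 29). Since this equals -1 (≡ 28), 12 is not a QR.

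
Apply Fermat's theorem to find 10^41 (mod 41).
By Fermat: 10^{40} ≡ 1 (mod 41). So 10^{41} = 10^{40} · 10^{1} ≡ 10^{1} ≡ 10 (mod 41)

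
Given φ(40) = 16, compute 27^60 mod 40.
By Euler: 27^{16} ≡ 1 (mod 40) since gcd(27, 40) = 1. 60 = 3×16 + 12. So 27^{60} ≡ 27^{12} ≡ 1 (mod 40)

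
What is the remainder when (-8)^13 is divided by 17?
By repeated squaring mod 17: (-8)^{1}≡9, (-8)^{2}≡13, (-8)^{4}≡16, (-8)^{8}≡1. Then (-8)^{13} = (-8)^{8+4+1} ≡ 1 × 16 × 9 ≡ 8 mod 17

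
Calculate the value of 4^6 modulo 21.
By repeated squaring (mod 21): 4^{1}≡4, 4^{2}≡16, 4^{4}≡4. Then 4^{6} = 4^{4+2} ≡ 4 × 16 ≡ 1 (mod 21)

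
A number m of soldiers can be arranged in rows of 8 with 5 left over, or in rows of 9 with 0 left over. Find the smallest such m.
M = 8 × 9 = 72. M₁ = 9, y₁ ≡ 1 mod 8. M₂ = 8, y₂ ≡ 8 mod 9. m = 5×9×1 + 0×8×8 ≡ 45 mod 72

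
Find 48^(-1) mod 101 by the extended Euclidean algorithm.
Extended GCD: 48(40) + 101(-19) = 1. So 48^(-1) ≡ 40 mod 101. Verify: 48 × 40 = 1920 ≡ 1 mod 101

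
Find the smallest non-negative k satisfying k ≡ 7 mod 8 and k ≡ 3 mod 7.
M = 8 × 7 = 56. M₁ = 7, y₁ ≡ 7 mod 8. M₂ = 8, y₂ ≡ 1 mod 7. k = 7×7×7 + 3×8×1 ≡ 31 mod 56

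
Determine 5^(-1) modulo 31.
Since 31 is prime, by Fermat 5^(-1) ≡ 5^{29} ≡ 25 mod 31. Verify: 5 × 25 = 125 ≡ 1 mod 31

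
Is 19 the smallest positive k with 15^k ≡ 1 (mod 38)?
Powers of 15 mod 38: 15^1≡15, 15^2≡35, 15^3≡31, 15^4≡9, 15^5≡21, 15^6≡11, 15^7≡13, 15^8≡5, 15^9≡37, 15^10≡23, 15^11≡3, 15^12≡7, 15^13≡29, 15^14≡17, 15^15≡27, 15^16≡25, 15^17≡33, 15^18≡1. Already 15^18≡1, so the order is 18 < 19. No, the actual order is 18.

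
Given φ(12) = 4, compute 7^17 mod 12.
By Euler: 7^{4} ≡ 1 mod 12 since gcd(7, 12) = 1. 17 = 4×4 + 1. So 7^{17} ≡ 7^{1} ≡ 7 mod 12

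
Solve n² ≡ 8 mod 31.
The square roots of 8 mod 31 are 16 and 15. Verify: 16² = 256 ≡ 8 mod 31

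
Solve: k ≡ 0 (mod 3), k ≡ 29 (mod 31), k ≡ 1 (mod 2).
M = 3 × 31 × 2 = 186. M₁ = 62, y₁ ≡ 2 (mod 3). M₂ = 6, y₂ ≡ 26 (mod 31). M₃ = 93, y₃ ≡ 1 (mod 2). k = 0×62×2 + 29×6×26 + 1×93×1 ≡ 153 (mod 186)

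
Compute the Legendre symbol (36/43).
(36/43) = 36^{21} mod 43 = 1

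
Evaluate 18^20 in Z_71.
By repeated squaring mod 71: 18^{1}≡18, 18^{2}≡40, 18^{4}≡38, 18^{8}≡24, 18^{16}≡8. Then 18^{20} = 18^{16+4} ≡ 8 × 38 ≡ 20 mod 71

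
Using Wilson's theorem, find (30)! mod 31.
By Wilson's theorem, (30)! ≡ -1 ≡ 30 mod 31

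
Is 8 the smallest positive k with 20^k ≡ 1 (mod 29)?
Powers of 20 mod 29: 20^1≡20, 20^2≡23, 20^3≡25, 20^4≡7, 20^5≡24, 20^6≡16, 20^7≡1. Already 20^7≡1, so the order is 7 < 8. No, the actual order is 7.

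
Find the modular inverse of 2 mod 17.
Since 17 is prime, by Fermat 2^(-1) ≡ 2^{15} ≡ 9 (mod 17). Verify: 2 × 9 = 18 ≡ 1 (mod 17)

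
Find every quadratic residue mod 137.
Squares in Z_137*: {1, 2, 4, 7, 8, 9, 11, 14, 15, 16, 17, 18, 19, 22, 25, 28, 30, 32, 34, 36, 37, 38, 39, 44, 49, 50, 56, 59, 60, 61, 63, 64, 65, 68, 69, 72, 73, 74, 76, 77, 78, 81, 87, 88, 93, 98, 99, 100, 101, 103, 105, 107, 109, 112, 115, 118, 119, 120, 121, 122, 123, 126, 128, 129, 130, 133, 135, 136}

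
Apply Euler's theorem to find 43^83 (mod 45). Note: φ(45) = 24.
By Euler: 43^{24} ≡ 1 (mod 45) since gcd(43, 45) = 1. 83 = 3×24 + 11. So 43^{83} ≡ 43^{11} ≡ 22 (mod 45)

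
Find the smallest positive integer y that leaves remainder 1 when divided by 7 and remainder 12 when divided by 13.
M = 7 × 13 = 91. M₁ = 13, y₁ ≡ 6 mod 7. M₂ = 7, y₂ ≡ 2 mod 13. y = 1×13×6 + 12×7×2 ≡ 64 mod 91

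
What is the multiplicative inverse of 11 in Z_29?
Since 29 is prime, by Fermat 11^(-1) ≡ 11^{27} ≡ 8 (mod 29). Verify: 11 × 8 = 88 ≡ 1 (mod 29)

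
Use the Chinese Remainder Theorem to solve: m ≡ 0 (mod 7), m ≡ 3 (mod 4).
M = 7 × 4 = 28. M₁ = 4, y₁ ≡ 2 (mod 7). M₂ = 7, y₂ ≡ 3 (mod 4). m = 0×4×2 + 3×7×3 ≡ 7 (mod 28)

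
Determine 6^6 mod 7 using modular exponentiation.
Using Fermat: 6^{6} ≡ 1 (mod 7). 6 ≡ 0 (mod 6). So 6^{6} ≡ 6^{0} ≡ 1 (mod 7)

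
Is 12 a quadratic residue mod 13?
By Euler's criterion: 12^{6} ≡ 1 mod 13. Since this equals 1, 12 is a QR.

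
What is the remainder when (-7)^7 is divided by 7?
By repeated squaring mod 7: (-7)^{1}≡0, (-7)^{2}≡0, (-7)^{4}≡0. Then (-7)^{7} = (-7)^{4+2+1} ≡ 0 × 0 × 0 ≡ 0 mod 7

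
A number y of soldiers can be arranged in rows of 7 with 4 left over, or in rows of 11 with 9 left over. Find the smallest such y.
M = 7 × 11 = 77. M₁ = 11, y₁ ≡ 2 (mod 7). M₂ = 7, y₂ ≡ 8 (mod 11). y = 4×11×2 + 9×7×8 ≡ 53 (mod 77)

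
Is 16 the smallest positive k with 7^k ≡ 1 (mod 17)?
Powers of 7 mod 17: 7^1≡7, 7^2≡15, 7^3≡3, 7^4≡4, 7^5≡11, 7^6≡9, 7^7≡12, 7^8≡16, 7^9≡10, 7^10≡2, 7^11≡14, 7^12≡13, 7^13≡6, 7^14≡8, 7^15≡5, 7^16≡1. First k with 7^k≡1 is k=16. Yes, ord_17(7) = 16.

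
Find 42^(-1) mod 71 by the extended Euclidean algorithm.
Extended GCD: 42(22) + 71(-13) = 1. So 42^(-1) ≡ 22 mod 71. Verify: 42 × 22 = 924 ≡ 1 mod 71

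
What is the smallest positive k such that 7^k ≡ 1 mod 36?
Powers of 7 mod 36: 7^1≡7, 7^2≡13, 7^3≡19, 7^4≡25, 7^5≡31, 7^6≡1. Order = 6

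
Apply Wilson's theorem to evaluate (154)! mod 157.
(156)! = (154)! × (155) × (156) ≡ -1 mod 157. So (154)! ≡ -1 × [(156)(155)]^(-1) ≡ 78 mod 157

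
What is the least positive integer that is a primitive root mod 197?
g = 2. For each prime q|196: 2^{98}≡196, 2^{28}≡104, none ≡ 1, so ord_197(2) = 196 and 2 is a primitive root.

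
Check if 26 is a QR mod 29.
By Euler's criterion: 26^{14} ≡ 28 mod 29. Since this equals -1 (≡ 28), 26 is not a QR.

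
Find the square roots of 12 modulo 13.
The square roots of 12 mod 13 are 8 and 5. Verify: 8² = 64 ≡ 12 mod 13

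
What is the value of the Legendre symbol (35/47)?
(35/47) = 35^{23} mod 47 = -1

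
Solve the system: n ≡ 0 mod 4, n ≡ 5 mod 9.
M = 4 × 9 = 36. M₁ = 9, y₁ ≡ 1 mod 4. M₂ = 4, y₂ ≡ 7 mod 9. n = 0×9×1 + 5×4×7 ≡ 32 mod 36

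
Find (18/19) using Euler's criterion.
(18/19) = 18^{9} mod 19 = -1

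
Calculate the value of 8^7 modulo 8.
By repeated squaring (mod 8): 8^{1}≡0, 8^{2}≡0, 8^{4}≡0. Then 8^{7} = 8^{4+2+1} ≡ 0 × 0 × 0 ≡ 0 (mod 8)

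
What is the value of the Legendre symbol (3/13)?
(3/13) = 3^{6} mod 13 = 1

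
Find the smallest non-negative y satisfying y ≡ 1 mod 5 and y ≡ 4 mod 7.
M = 5 × 7 = 35. M₁ = 7, y₁ ≡ 3 mod 5. M₂ = 5, y₂ ≡ 3 mod 7. y = 1×7×3 + 4×5×3 ≡ 11 mod 35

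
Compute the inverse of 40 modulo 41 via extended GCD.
Extended GCD: 40(-1) + 41(1) = 1. So 40^(-1) ≡ -1 ≡ 40 (mod 41). Verify: 40 × 40 = 1600 ≡ 1 (mod 41)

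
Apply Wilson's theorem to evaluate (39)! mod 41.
(40)! = (39)! × (40) ≡ -1 (mod 41). So (39)! ≡ -1 × (40)^(-1) ≡ (-1)×(-1) = 1 (mod 41)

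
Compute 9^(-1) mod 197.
Since 197 is prime, by Fermat 9^(-1) ≡ 9^{195} ≡ 22 mod 197. Verify: 9 × 22 = 198 ≡ 1 mod 197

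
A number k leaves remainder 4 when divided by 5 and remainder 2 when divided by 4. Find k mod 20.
M = 5 × 4 = 20. M₁ = 4, y₁ ≡ 4 mod 5. M₂ = 5, y₂ ≡ 1 mod 4. k = 4×4×4 + 2×5×1 ≡ 14 mod 20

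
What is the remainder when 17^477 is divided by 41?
Using Fermat: 17^{40} ≡ 1 (mod 41). 477 ≡ 37 (mod 40). So 17^{477} ≡ 17^{37} ≡ 35 (mod 41)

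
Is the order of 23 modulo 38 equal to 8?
Powers of 23 mod 38: 23^1≡23, 23^2≡35, 23^3≡7, 23^4≡9, 23^5≡17, 23^6≡11, 23^7≡25, 23^8≡5, 23^9≡1. 23^8≡5≢1, so ord ≠ 8. No, the actual order is 9.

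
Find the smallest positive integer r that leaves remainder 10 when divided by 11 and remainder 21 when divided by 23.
M = 11 × 23 = 253. M₁ = 23, y₁ ≡ 1 mod 11. M₂ = 11, y₂ ≡ 21 mod 23. r = 10×23×1 + 21×11×21 ≡ 21 mod 253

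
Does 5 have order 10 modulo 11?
5^{5} ≡ 1 (mod 11) and 5 < 10, so ord_11(5) = 5 ≠ 10 and 5 is not a primitive root.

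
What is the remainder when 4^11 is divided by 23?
By repeated squaring (mod 23): 4^{1}≡4, 4^{2}≡16, 4^{4}≡3, 4^{8}≡9. Then 4^{11} = 4^{8+2+1} ≡ 9 × 16 × 4 ≡ 1 (mod 23)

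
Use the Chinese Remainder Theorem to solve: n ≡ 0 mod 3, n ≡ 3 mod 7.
M = 3 × 7 = 21. M₁ = 7, y₁ ≡ 1 mod 3. M₂ = 3, y₂ ≡ 5 mod 7. n = 0×7×1 + 3×3×5 ≡ 3 mod 21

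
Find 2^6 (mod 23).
By repeated squaring (mod 23): 2^{1}≡2, 2^{2}≡4, 2^{4}≡16. Then 2^{6} = 2^{4+2} ≡ 16 × 4 ≡ 18 (mod 23)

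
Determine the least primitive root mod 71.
g = 7. Powers: [7, 49, 59, 58, 51, 2, 14, ...] generates all 70 non-zero residues.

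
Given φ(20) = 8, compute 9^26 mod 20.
By Euler: 9^{8} ≡ 1 (mod 20) since gcd(9, 20) = 1. 26 = 3×8 + 2. So 9^{26} ≡ 9^{2} ≡ 1 (mod 20)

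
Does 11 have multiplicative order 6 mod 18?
Powers of 11 mod 18: 11^1≡11, 11^2≡13, 11^3≡17, 11^4≡7, 11^5≡5, 11^6≡1. First k with 11^k≡1 is k=6. Yes, ord_18(11) = 6.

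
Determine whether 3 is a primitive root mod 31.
ord_31(3) divides 30. For each prime q|30: 3^{15}≡30, 3^{10}≡25, 3^{6}≡16, none ≡ 1. So 3 has order 30 and is a primitive root mod 31.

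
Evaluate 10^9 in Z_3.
Using Fermat: 10^{2} ≡ 1 (mod 3). 9 ≡ 1 (mod 2). So 10^{9} ≡ 10^{1} ≡ 1 (mod 3)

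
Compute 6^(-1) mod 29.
Since 29 is prime, by Fermat 6^(-1) ≡ 6^{27} ≡ 5 mod 29. Verify: 6 × 5 = 30 ≡ 1 mod 29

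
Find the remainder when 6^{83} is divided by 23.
By Fermat: 6^{22} ≡ 1 mod 23. 83 = 3×22 + 17. So 6^{83} ≡ 6^{17} ≡ 12 mod 23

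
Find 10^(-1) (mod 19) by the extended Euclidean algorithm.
Extended GCD: 10(2) + 19(-1) = 1. So 10^(-1) ≡ 2 (mod 19). Verify: 10 × 2 = 20 ≡ 1 (mod 19)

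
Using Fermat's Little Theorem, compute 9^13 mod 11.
By Fermat: 9^{10} ≡ 1 mod 11. So 9^{13} = 9^{10} · 9^{3} ≡ 9^{3} ≡ 3 mod 11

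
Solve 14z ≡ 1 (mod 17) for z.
Since 17 is prime, by Fermat 14^(-1) ≡ 14^{15} ≡ 11 (mod 17). Verify: 14 × 11 = 154 ≡ 1 (mod 17)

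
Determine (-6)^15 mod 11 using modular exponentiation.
Using Fermat: (-6)^{10} ≡ 1 mod 11. 15 ≡ 5 mod 10. So (-6)^{15} ≡ (-6)^{5} ≡ 1 mod 11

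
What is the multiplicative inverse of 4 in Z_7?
Since 7 is prime, by Fermat 4^(-1) ≡ 4^{5} ≡ 2 mod 7. Verify: 4 × 2 = 8 ≡ 1 mod 7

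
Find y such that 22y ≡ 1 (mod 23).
Since 23 is prime, by Fermat 22^(-1) ≡ 22^{21} ≡ 22 (mod 23). Verify: 22 × 22 = 484 ≡ 1 (mod 23)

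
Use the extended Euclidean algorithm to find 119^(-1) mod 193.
Extended GCD: 119(-60) + 193(37) = 1. So 119^(-1) ≡ -60 ≡ 133 (mod 193). Verify: 119 × 133 = 15827 ≡ 1 (mod 193)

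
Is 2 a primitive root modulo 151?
2^{15} ≡ 1 (mod 151) and 15 < 150, so ord_151(2) = 15 ≠ 150 and 2 is not a primitive root.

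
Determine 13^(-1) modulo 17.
Since 17 is prime, by Fermat 13^(-1) ≡ 13^{15} ≡ 4 (mod 17). Verify: 13 × 4 = 52 ≡ 1 (mod 17)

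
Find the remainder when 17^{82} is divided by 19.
By Fermat: 17^{18} ≡ 1 mod 19. 82 = 4×18 + 10. So 17^{82} ≡ 17^{10} ≡ 17 mod 19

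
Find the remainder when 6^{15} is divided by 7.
By Fermat: 6^{6} ≡ 1 (mod 7). 15 = 2×6 + 3. So 6^{15} ≡ 6^{3} ≡ 6 (mod 7)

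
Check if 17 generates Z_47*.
17^{23} ≡ 1 mod 47 and 23 < 46, so ord_47(17) = 23 ≠ 46 and 17 is not a primitive root.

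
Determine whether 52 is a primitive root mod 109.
ord_109(52) divides 108. For each prime q|108: 52^{54}≡108, 52^{36}≡63, none ≡ 1. So 52 has order 108 and is a primitive root mod 109.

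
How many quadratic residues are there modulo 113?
The squaring map on Z_113* is 2-to-1, so there are (112)/2 = 56 QRs.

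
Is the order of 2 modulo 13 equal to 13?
Powers of 2 mod 13: 2^1≡2, 2^2≡4, 2^3≡8, 2^4≡3, 2^5≡6, 2^6≡12, 2^7≡11, 2^8≡9, 2^9≡5, 2^10≡10, 2^11≡7, 2^12≡1. Already 2^12≡1, so the order is 12 < 13. No, the actual order is 12.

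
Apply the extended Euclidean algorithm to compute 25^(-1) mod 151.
Extended GCD: 25(-6) + 151(1) = 1. So 25^(-1) ≡ -6 ≡ 145 (mod 151). Verify: 25 × 145 = 3625 ≡ 1 (mod 151)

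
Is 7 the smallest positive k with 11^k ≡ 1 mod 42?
Powers of 11 mod 42: 11^1≡11, 11^2≡37, 11^3≡29, 11^4≡25, 11^5≡23, 11^6≡1. Already 11^6≡1, so the order is 6 < 7. No, the actual order is 6.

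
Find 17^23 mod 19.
Using Fermat: 17^{18} ≡ 1 mod 19. 23 ≡ 5 mod 18. So 17^{23} ≡ 17^{5} ≡ 6 mod 19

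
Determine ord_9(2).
Powers of 2 mod 9: 2^1≡2, 2^2≡4, 2^3≡8, 2^4≡7, 2^5≡5, 2^6≡1. Order = 6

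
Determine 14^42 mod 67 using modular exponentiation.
By repeated squaring (mod 67): 14^{1}≡14, 14^{2}≡62, 14^{4}≡25, 14^{8}≡22, 14^{16}≡15, 14^{32}≡24. Then 14^{42} = 14^{32+8+2} ≡ 24 × 22 × 62 ≡ 40 (mod 67)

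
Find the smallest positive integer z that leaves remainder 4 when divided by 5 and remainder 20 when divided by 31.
M = 5 × 31 = 155. M₁ = 31, y₁ ≡ 1 mod 5. M₂ = 5, y₂ ≡ 25 mod 31. z = 4×31×1 + 20×5×25 ≡ 144 mod 155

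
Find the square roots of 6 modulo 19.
The square roots of 6 mod 19 are 5 and 14. Verify: 5² = 25 ≡ 6 (mod 19)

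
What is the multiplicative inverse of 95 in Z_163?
Since 163 is prime, by Fermat 95^(-1) ≡ 95^{161} ≡ 151 mod 163. Verify: 95 × 151 = 14345 ≡ 1 mod 163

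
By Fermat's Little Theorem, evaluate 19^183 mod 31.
By Fermat: 19^{30} ≡ 1 (mod 31). 183 ≡ 3 (mod 30). So 19^{183} ≡ 19^{3} ≡ 8 (mod 31)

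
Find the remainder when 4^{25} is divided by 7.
By Fermat: 4^{6} ≡ 1 mod 7. 25 = 4×6 + 1. So 4^{25} ≡ 4^{1} ≡ 4 mod 7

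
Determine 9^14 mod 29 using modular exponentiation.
By repeated squaring (mod 29): 9^{1}≡9, 9^{2}≡23, 9^{4}≡7, 9^{8}≡20. Then 9^{14} = 9^{8+4+2} ≡ 20 × 7 × 23 ≡ 1 (mod 29)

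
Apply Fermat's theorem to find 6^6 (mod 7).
By Fermat's Little Theorem, 6^{6} ≡ 1 (mod 7) since 7 is prime and gcd(6, 7) = 1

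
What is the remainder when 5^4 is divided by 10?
5^{4} = 625 ≡ 5 mod 10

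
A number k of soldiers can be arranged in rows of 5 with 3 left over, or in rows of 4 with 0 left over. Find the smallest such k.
M = 5 × 4 = 20. M₁ = 4, y₁ ≡ 4 (mod 5). M₂ = 5, y₂ ≡ 1 (mod 4). k = 3×4×4 + 0×5×1 ≡ 8 (mod 20)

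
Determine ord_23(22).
Powers of 22 mod 23: 22^1≡22, 22^2≡1. So the order of 22 is 2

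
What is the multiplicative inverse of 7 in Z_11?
Since 11 is prime, by Fermat 7^(-1) ≡ 7^{9} ≡ 8 (mod 11). Verify: 7 × 8 = 56 ≡ 1 (mod 11)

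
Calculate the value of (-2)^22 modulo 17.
Using Fermat: (-2)^{16} ≡ 1 mod 17. 22 ≡ 6 mod 16. So (-2)^{22} ≡ (-2)^{6} ≡ 13 mod 17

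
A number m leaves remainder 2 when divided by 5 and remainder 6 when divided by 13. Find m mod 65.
M = 5 × 13 = 65. M₁ = 13, y₁ ≡ 2 mod 5. M₂ = 5, y₂ ≡ 8 mod 13. m = 2×13×2 + 6×5×8 ≡ 32 mod 65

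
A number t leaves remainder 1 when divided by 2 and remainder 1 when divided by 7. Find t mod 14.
M = 2 × 7 = 14. M₁ = 7, y₁ ≡ 1 mod 2. M₂ = 2, y₂ ≡ 4 mod 7. t = 1×7×1 + 1×2×4 ≡ 1 mod 14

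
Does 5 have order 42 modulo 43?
ord_43(5) divides 42. For each prime q|42: 5^{21}≡42, 5^{14}≡36, 5^{6}≡16, none ≡ 1. So 5 has order 42 and is a primitive root mod 43.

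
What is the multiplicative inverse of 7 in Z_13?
Since 13 is prime, by Fermat 7^(-1) ≡ 7^{11} ≡ 2 mod 13. Verify: 7 × 2 = 14 ≡ 1 mod 13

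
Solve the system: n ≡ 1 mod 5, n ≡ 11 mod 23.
M = 5 × 23 = 115. M₁ = 23, y₁ ≡ 2 mod 5. M₂ = 5, y₂ ≡ 14 mod 23. n = 1×23×2 + 11×5×14 ≡ 11 mod 115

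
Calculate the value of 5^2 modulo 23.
5^{2} = 25 ≡ 2 (mod 23)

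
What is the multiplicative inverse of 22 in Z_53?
Since 53 is prime, by Fermat 22^(-1) ≡ 22^{51} ≡ 41 (mod 53). Verify: 22 × 41 = 902 ≡ 1 (mod 53)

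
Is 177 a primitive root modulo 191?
177^{19} ≡ 1 mod 191 and 19 < 190, so ord_191(177) = 19 ≠ 190 and 177 is not a primitive root.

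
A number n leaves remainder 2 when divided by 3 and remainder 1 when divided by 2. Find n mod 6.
M = 3 × 2 = 6. M₁ = 2, y₁ ≡ 2 mod 3. M₂ = 3, y₂ ≡ 1 mod 2. n = 2×2×2 + 1×3×1 ≡ 5 mod 6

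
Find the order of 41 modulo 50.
Powers of 41 mod 50: 41^1≡41, 41^2≡31, 41^3≡21, 41^4≡11, 41^5≡1. ord_50(41) = 5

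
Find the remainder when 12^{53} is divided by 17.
By Fermat: 12^{16} ≡ 1 mod 17. 53 = 3×16 + 5. So 12^{53} ≡ 12^{5} ≡ 3 mod 17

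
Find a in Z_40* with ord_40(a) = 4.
3 has order 4 mod 40 since 3^{4} ≡ 1 mod 40 and no smaller power works.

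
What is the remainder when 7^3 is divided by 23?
7^{3} = 343 ≡ 21 mod 23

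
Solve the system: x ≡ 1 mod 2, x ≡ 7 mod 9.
M = 2 × 9 = 18. M₁ = 9, y₁ ≡ 1 mod 2. M₂ = 2, y₂ ≡ 5 mod 9. x = 1×9×1 + 7×2×5 ≡ 7 mod 18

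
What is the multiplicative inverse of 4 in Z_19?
Since 19 is prime, by Fermat 4^(-1) ≡ 4^{17} ≡ 5 mod 19. Verify: 4 × 5 = 20 ≡ 1 mod 19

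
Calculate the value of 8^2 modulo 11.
8^{2} = 64 ≡ 9 mod 11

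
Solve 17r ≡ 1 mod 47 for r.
Since 47 is prime, by Fermat 17^(-1) ≡ 17^{45} ≡ 36 mod 47. Verify: 17 × 36 = 612 ≡ 1 mod 47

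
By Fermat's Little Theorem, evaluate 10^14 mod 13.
By Fermat: 10^{12} ≡ 1 (mod 13). So 10^{14} = 10^{12} · 10^{2} ≡ 10^{2} ≡ 9 (mod 13)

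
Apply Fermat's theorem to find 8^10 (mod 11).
By Fermat's Little Theorem, 8^{10} ≡ 1 (mod 11) since 11 is prime and gcd(8, 11) = 1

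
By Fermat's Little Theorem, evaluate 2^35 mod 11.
By Fermat: 2^{10} ≡ 1 (mod 11). 35 = 3×10 + 5. So 2^{35} ≡ 2^{5} ≡ 10 (mod 11)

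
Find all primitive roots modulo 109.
There are φ(108) = 36 primitive roots mod 109: {6, 10, 11, 13, 14, 18, 24, 30, 37, 39, 40, 42, 44, 47, 50, 51, 52, 53, 56, 57, 58, 59, 62, 65, 67, 69, 70, 72, 79, 85, 91, 95, 96, 98, 99, 103}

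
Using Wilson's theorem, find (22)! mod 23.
By Wilson's theorem, (22)! ≡ -1 ≡ 22 (mod 23)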